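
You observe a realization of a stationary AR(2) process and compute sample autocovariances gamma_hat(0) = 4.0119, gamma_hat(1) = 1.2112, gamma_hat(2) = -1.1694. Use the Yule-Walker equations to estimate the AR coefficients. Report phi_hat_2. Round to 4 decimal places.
\hat\phi_{2} = -0.4210

The Yule-Walker equations for an AR(p) process read, in matrix form,
  Gamma_p phi = r_p,   with   (Gamma_p)_{ij} = gamma(|i - j|),
                       (r_p)_i = gamma(i),   i,j = 1..p.
Substitute the sample gammas (Toeplitz matrix and right-hand side of size 2):
  Gamma_p = [[4.0119, 1.2112], [1.2112, 4.0119]]
  r_p     = [1.2112, -1.1694]
Written out:
  4.0119 phi_1 + 1.2112 phi_2 = 1.2112
  1.2112 phi_1 + 4.0119 phi_2 = -1.1694
Solve by Cramer's rule:
  det = gamma(0)^2 - gamma(1)^2 = (4.0119)^2 - (1.2112)^2 = 16.09534161 - 1.46700544 = 14.62833617
  phi_hat_1 = [gamma(1) gamma(0) - gamma(1) gamma(2)] / det = [(1.2112)(4.0119) - (1.2112)(-1.1694)] / 14.62833617 = 6.27559056 / 14.62833617 = 0.429
  phi_hat_2 = [gamma(0) gamma(2) - gamma(1)^2] / det = [(4.0119)(-1.1694) - (1.2112)^2] / 14.62833617 = -6.1585213 / 14.62833617 = -0.421
So phi_hat = [0.4290, -0.4210].
Therefore phi_hat_2 = -0.4210.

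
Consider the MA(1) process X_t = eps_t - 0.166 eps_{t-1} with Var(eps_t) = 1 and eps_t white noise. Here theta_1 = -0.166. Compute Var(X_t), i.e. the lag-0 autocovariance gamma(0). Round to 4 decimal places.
\gamma(0) = 1.0276

For an MA(q) process X_t = eps_t + sum_i theta_i eps_{t-i} with
Var(eps_t) = sigma^2, the variance is
  gamma(0) = sigma^2 * (1 + sum_i theta_i^2).
  sum_i theta_i^2 = (-0.166)^2 = 0.027556.
  gamma(0) = 1 * (1 + 0.027556) = 1 * 1.027556 = 1.027556, which rounds to 1.0276.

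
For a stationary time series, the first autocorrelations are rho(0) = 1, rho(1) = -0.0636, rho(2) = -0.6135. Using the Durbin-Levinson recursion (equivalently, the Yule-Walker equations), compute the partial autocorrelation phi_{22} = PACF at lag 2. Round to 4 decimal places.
\phi_{22} = -0.6201

The PACF at lag k is phi_{kk}, the last component of the solution
to the Yule-Walker system G_k phi = r_k where
  (G_k)_{ij} = rho(|i - j|), (r_k)_i = rho(i), i,j = 1..k.
Equivalently, Durbin-Levinson gives phi_{kk} iteratively:
  phi_{11} = rho(1)
  phi_{kk} = [rho(k) - sum_{j=1..k-1} phi_{k-1,j} rho(k-j)]
            / [1 - sum_{j=1..k-1} phi_{k-1,j} rho(j)],
  phi_{k,j} = phi_{k-1,j} - phi_{kk} phi_{k-1,k-j},  j = 1..k-1.
Step k = 1:
  phi_11 = rho(1) = -0.0636.
Step k = 2:
  phi_22 = [rho(2) - phi_11 rho(1)] / [1 - phi_11 rho(1)] = [-0.6135 - (-0.0636)(-0.0636)] / [1 - (-0.0636)(-0.0636)]
         = -0.61754496 / 0.99595504 = -0.6201.
Therefore phi_{22} = -0.6201.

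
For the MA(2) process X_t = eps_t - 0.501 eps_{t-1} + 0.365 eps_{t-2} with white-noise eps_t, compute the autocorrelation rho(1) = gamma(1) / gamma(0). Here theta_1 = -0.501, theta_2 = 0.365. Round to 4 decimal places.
\rho(1) = -0.4940

For an MA(q) process with theta_0 = 1, the autocovariance is
  gamma(k) = sigma^2 * sum_{i=0..q-k} theta_i * theta_{i+k},
and rho(k) = gamma(k) / gamma(0). Sigma^2 cancels.
  numerator   = (1)*(-0.501) + (-0.501)*(0.365) = -0.683865.
  denominator = (1)^2 + (-0.501)^2 + (0.365)^2 = 1.384226.
  rho(1) = -0.683865 / 1.384226 = -0.4940.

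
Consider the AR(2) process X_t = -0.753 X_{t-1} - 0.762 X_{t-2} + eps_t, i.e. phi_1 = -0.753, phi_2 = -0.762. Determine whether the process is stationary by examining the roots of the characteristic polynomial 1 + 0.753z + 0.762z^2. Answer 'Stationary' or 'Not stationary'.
\text{Stationary}

The AR(p) characteristic polynomial is P(z) = 1 + 0.753z + 0.762z^2.
Stationarity requires all roots to lie outside the unit circle, i.e. |z| > 1 for every root.
Set 1 + (0.753) z + (0.762) z^2 = 0, i.e. a z^2 + b z + c = 0 with a = 0.762, b = 0.753, c = 1.
Discriminant D = b^2 - 4ac = (0.753)^2 - 4*(0.762)*1 = 0.567009 - (3.048) = -2.480991.
D < 0, so the roots are the complex-conjugate pair z = (-b +/- i sqrt(-D)) / (2a) = -0.4941 +/- 1.0335i.
For a conjugate pair |z|^2 = z * conj(z) = (product of roots) = c/a = 1/(0.762) = 1.312336, so |z| = sqrt(1.312336) = 1.1456 for both roots.
Moduli of all roots: 1.1456, 1.1456.
All moduli strictly greater than 1? Yes.
Verdict: Stationary.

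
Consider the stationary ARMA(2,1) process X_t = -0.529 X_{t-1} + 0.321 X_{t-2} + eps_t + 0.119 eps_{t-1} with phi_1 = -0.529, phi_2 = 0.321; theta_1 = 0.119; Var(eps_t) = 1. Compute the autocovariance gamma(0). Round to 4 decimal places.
\gamma(0) = 2.3509

Multiply the model equation by X_{t-k} and take expectations. With theta_0 = psi_0 = 1 and psi_j the MA(infinity) weights, this gives
  gamma(k) - sum_i phi_i gamma(k-i) = c_k,
  c_k = sigma^2 * sum_{j=k..q} theta_j psi_{j-k}   (c_k = 0 for k > q),
using gamma(-m) = gamma(m).
psi-weights needed (psi_j = theta_j + sum_i phi_i psi_{j-i}):
  psi_1 = theta_1 + phi_1 = 0.119 + (-0.529) = -0.41
Right-hand sides:
  c_0 = sigma^2 (1 + theta_1 psi_1) = 1 * (1 + (0.119)(-0.41)) = 1 * 0.95121 = 0.95121
  c_1 = sigma^2 theta_1 = 1 * (0.119) = 0.119
  c_2 = 0
Equations for k = 0, 1, 2 (AR order 2, c_2 = 0):
  (E0) gamma(0) = phi_1 gamma(1) + phi_2 gamma(2) + c_0
  (E1) gamma(1) = phi_1 gamma(0) + phi_2 gamma(1) + c_1
  (E2) gamma(2) = phi_1 gamma(1) + phi_2 gamma(0)
From (E1): gamma(1) = A gamma(0) + B with
  A = phi_1 / (1 - phi_2) = -0.529 / 0.679 = -0.779087,   B = c_1 / (1 - phi_2) = 0.119 / 0.679 = 0.175258.
Insert (E2) into (E0): gamma(0) (1 - phi_2^2) = phi_1 (1 + phi_2) gamma(1) + c_0.
  phi_1 (1 + phi_2) = (-0.529)(1.321) = -0.698809,   1 - phi_2^2 = 0.896959.
Replace gamma(1) by A gamma(0) + B and collect gamma(0):
  gamma(0) [0.896959 - (-0.698809)(-0.779087)] = (-0.698809)(0.175258) + 0.95121
  gamma(0) * 0.352526 = 0.828738
  gamma(0) = 0.828738 / 0.352526 = 2.350857.
Therefore gamma(0) = 2.3509 (to 4 decimal places).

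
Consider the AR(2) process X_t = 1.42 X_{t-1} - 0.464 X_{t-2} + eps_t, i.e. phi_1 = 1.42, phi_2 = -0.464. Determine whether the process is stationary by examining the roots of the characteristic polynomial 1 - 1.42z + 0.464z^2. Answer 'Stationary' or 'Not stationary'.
\text{Stationary}

The AR(p) characteristic polynomial is P(z) = 1 - 1.42z + 0.464z^2.
Stationarity requires all roots to lie outside the unit circle, i.e. |z| > 1 for every root.
Set 1 + (-1.42) z + (0.464) z^2 = 0, i.e. a z^2 + b z + c = 0 with a = 0.464, b = -1.42, c = 1.
Discriminant D = b^2 - 4ac = (-1.42)^2 - 4*(0.464)*1 = 2.0164 - (1.856) = 0.1604.
D >= 0, so the roots are real: z = (-b +/- sqrt(D)) / (2a) = (1.42 +/- 0.4005) / (0.928).
  z_1 = (1.42 + 0.4005) / (0.928) = 1.9617,   |z_1| = 1.9617.
  z_2 = (1.42 - 0.4005) / (0.928) = 1.0986,   |z_2| = 1.0986.
Moduli of all roots: 1.9617, 1.0986.
All moduli strictly greater than 1? Yes.
Verdict: Stationary.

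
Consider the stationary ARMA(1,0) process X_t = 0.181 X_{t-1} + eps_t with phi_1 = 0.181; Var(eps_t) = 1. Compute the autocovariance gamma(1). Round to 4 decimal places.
\gamma(1) = 0.1871

Multiply the model equation by X_{t-k} and take expectations. With theta_0 = psi_0 = 1 and psi_j the MA(infinity) weights, this gives
  gamma(k) - sum_i phi_i gamma(k-i) = c_k,
  c_k = sigma^2 * sum_{j=k..q} theta_j psi_{j-k}   (c_k = 0 for k > q),
using gamma(-m) = gamma(m).
Pure AR (q = 0): c_0 = sigma^2 = 1, c_k = 0 for k >= 1.
Equations for k = 0 and k = 1 (AR order 1):
  gamma(0) = phi_1 gamma(1) + c_0
  gamma(1) = phi_1 gamma(0) + c_1
Substituting the second into the first: gamma(0) (1 - phi_1^2) = c_0 + phi_1 c_1, so
  gamma(0) = c_0 / (1 - phi_1^2) = 1 / (1 - (0.181)^2) = 1 / 0.967239 = 1.033871.
  gamma(1) = phi_1 gamma(0) = (0.181)(1.033871) = 0.187131.
Therefore gamma(1) = 0.1871 (to 4 decimal places).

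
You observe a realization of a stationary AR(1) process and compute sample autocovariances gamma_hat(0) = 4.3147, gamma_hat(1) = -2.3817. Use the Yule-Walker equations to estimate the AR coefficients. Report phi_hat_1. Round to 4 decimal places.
\hat\phi_{1} = -0.5520

The Yule-Walker equations for an AR(p) process read, in matrix form,
  Gamma_p phi = r_p,   with   (Gamma_p)_{ij} = gamma(|i - j|),
                       (r_p)_i = gamma(i),   i,j = 1..p.
Substitute the sample gammas (Toeplitz matrix and right-hand side of size 1):
  Gamma_p = [[4.3147]]
  r_p     = [-2.3817]
With p = 1 this is the single equation gamma(0) phi_1 = gamma(1):
  phi_hat_1 = gamma(1) / gamma(0) = -2.3817 / 4.3147 = -0.5520.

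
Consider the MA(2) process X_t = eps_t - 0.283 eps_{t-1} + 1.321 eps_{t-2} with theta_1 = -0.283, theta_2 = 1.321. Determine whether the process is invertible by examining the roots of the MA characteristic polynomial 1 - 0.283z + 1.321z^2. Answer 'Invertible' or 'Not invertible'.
\text{Not invertible}

The MA(q) characteristic polynomial is P(z) = 1 - 0.283z + 1.321z^2.
Invertibility requires all roots to lie outside the unit circle, i.e. |z| > 1 for every root.
Set 1 + (-0.283) z + (1.321) z^2 = 0, i.e. a z^2 + b z + c = 0 with a = 1.321, b = -0.283, c = 1.
Discriminant D = b^2 - 4ac = (-0.283)^2 - 4*(1.321)*1 = 0.080089 - (5.284) = -5.203911.
D < 0, so the roots are the complex-conjugate pair z = (-b +/- i sqrt(-D)) / (2a) = 0.1071 +/- 0.8634i.
For a conjugate pair |z|^2 = z * conj(z) = (product of roots) = c/a = 1/(1.321) = 0.757002, so |z| = sqrt(0.757002) = 0.8701 for both roots.
Moduli of all roots: 0.8701, 0.8701.
All moduli strictly greater than 1? No.
Verdict: Not invertible.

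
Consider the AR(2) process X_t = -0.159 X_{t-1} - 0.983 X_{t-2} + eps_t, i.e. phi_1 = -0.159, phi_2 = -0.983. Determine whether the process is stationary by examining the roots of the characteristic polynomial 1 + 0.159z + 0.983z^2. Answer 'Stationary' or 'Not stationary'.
\text{Stationary}

The AR(p) characteristic polynomial is P(z) = 1 + 0.159z + 0.983z^2.
Stationarity requires all roots to lie outside the unit circle, i.e. |z| > 1 for every root.
Set 1 + (0.159) z + (0.983) z^2 = 0, i.e. a z^2 + b z + c = 0 with a = 0.983, b = 0.159, c = 1.
Discriminant D = b^2 - 4ac = (0.159)^2 - 4*(0.983)*1 = 0.025281 - (3.932) = -3.906719.
D < 0, so the roots are the complex-conjugate pair z = (-b +/- i sqrt(-D)) / (2a) = -0.0809 +/- 1.0054i.
For a conjugate pair |z|^2 = z * conj(z) = (product of roots) = c/a = 1/(0.983) = 1.017294, so |z| = sqrt(1.017294) = 1.0086 for both roots.
Moduli of all roots: 1.0086, 1.0086.
All moduli strictly greater than 1? Yes.
Verdict: Stationary.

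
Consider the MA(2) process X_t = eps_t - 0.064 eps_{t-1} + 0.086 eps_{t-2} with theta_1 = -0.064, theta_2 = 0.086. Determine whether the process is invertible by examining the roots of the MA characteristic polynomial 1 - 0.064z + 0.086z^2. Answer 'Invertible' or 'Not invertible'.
\text{Invertible}

The MA(q) characteristic polynomial is P(z) = 1 - 0.064z + 0.086z^2.
Invertibility requires all roots to lie outside the unit circle, i.e. |z| > 1 for every root.
Set 1 + (-0.064) z + (0.086) z^2 = 0, i.e. a z^2 + b z + c = 0 with a = 0.086, b = -0.064, c = 1.
Discriminant D = b^2 - 4ac = (-0.064)^2 - 4*(0.086)*1 = 0.004096 - (0.344) = -0.339904.
D < 0, so the roots are the complex-conjugate pair z = (-b +/- i sqrt(-D)) / (2a) = 0.3721 +/- 3.3896i.
For a conjugate pair |z|^2 = z * conj(z) = (product of roots) = c/a = 1/(0.086) = 11.627907, so |z| = sqrt(11.627907) = 3.41 for both roots.
Moduli of all roots: 3.4100, 3.4100.
All moduli strictly greater than 1? Yes.
Verdict: Invertible.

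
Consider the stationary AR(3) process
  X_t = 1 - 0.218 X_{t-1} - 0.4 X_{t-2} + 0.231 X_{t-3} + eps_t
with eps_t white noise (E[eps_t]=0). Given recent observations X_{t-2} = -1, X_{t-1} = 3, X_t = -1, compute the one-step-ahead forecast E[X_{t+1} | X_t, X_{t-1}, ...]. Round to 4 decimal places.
E[X_{t+1} \mid \mathcal F_t] = -0.2130

For an AR(p) model X_t = c + sum_i phi_i X_{t-i} + eps_t, the
one-step-ahead conditional mean is
  E[X_{t+1} | X_t, ...] = c + sum_i phi_i X_{t+1-i}.
Substitute known values:
  E[X_{t+1} | ...] = 1 + (-0.218) * (-1) + (-0.4) * (3) + (0.231) * (-1)
                   = -0.2130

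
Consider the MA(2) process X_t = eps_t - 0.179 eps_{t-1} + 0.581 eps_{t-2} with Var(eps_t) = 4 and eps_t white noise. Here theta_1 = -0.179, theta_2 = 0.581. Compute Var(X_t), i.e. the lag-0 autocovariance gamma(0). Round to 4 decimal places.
\gamma(0) = 5.4784

For an MA(q) process X_t = eps_t + sum_i theta_i eps_{t-i} with
Var(eps_t) = sigma^2, the variance is
  gamma(0) = sigma^2 * (1 + sum_i theta_i^2).
  sum_i theta_i^2 = (-0.179)^2 + (0.581)^2 = 0.032041 + 0.337561 = 0.369602.
  gamma(0) = 4 * (1 + 0.369602) = 4 * 1.369602 = 5.478408, which rounds to 5.4784.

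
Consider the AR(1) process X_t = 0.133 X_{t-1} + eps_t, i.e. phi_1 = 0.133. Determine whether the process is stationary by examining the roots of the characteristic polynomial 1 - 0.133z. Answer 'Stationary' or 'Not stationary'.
\text{Stationary}

The AR(p) characteristic polynomial is P(z) = 1 - 0.133z.
Stationarity requires all roots to lie outside the unit circle, i.e. |z| > 1 for every root.
This is linear in z: 1 + (-0.133) z = 0  =>  z = -1/(-0.133) = 7.518797,  |z| = 7.518797.
Moduli of all roots: 7.5188.
All moduli strictly greater than 1? Yes.
Verdict: Stationary.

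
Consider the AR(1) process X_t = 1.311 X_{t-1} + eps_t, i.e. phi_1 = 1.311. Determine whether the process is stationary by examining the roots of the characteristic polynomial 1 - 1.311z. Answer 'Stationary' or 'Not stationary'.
\text{Not stationary}

The AR(p) characteristic polynomial is P(z) = 1 - 1.311z.
Stationarity requires all roots to lie outside the unit circle, i.e. |z| > 1 for every root.
This is linear in z: 1 + (-1.311) z = 0  =>  z = -1/(-1.311) = 0.762777,  |z| = 0.762777.
Moduli of all roots: 0.7628.
All moduli strictly greater than 1? No.
Verdict: Not stationary.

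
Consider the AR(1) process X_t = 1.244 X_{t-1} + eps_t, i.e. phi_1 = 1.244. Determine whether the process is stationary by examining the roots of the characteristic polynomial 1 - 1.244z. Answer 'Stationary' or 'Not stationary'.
\text{Not stationary}

The AR(p) characteristic polynomial is P(z) = 1 - 1.244z.
Stationarity requires all roots to lie outside the unit circle, i.e. |z| > 1 for every root.
This is linear in z: 1 + (-1.244) z = 0  =>  z = -1/(-1.244) = 0.803859,  |z| = 0.803859.
Moduli of all roots: 0.8039.
All moduli strictly greater than 1? No.
Verdict: Not stationary.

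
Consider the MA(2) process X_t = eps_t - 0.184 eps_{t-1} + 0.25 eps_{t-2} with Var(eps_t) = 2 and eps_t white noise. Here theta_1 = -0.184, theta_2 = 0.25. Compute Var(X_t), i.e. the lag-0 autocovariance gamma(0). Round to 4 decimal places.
\gamma(0) = 2.1927

For an MA(q) process X_t = eps_t + sum_i theta_i eps_{t-i} with
Var(eps_t) = sigma^2, the variance is
  gamma(0) = sigma^2 * (1 + sum_i theta_i^2).
  sum_i theta_i^2 = (-0.184)^2 + (0.25)^2 = 0.033856 + 0.0625 = 0.096356.
  gamma(0) = 2 * (1 + 0.096356) = 2 * 1.096356 = 2.192712, which rounds to 2.1927.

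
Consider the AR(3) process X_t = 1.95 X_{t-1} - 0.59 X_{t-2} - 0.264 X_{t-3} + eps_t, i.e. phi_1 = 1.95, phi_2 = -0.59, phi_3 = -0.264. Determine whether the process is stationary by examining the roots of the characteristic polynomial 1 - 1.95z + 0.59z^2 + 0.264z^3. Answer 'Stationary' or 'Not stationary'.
\text{Not stationary}

The AR(p) characteristic polynomial is P(z) = 1 - 1.95z + 0.59z^2 + 0.264z^3.
Stationarity requires all roots to lie outside the unit circle, i.e. |z| > 1 for every root.
Degree 3: look for a simple real root z0 first, then factor out (1 - z/z0) and solve the remaining quadratic.
Testing z0 = 1.25: P(1.25) = 1 + (-1.95)(1.25) + (0.59)(1.25)^2 + (0.264)(1.25)^3
  = 1 + (-2.4375) + (0.921875) + (0.515625) = 0.  So z_0 = 1.25 is a root, |z_0| = 1.25.
Divide out the factor (1 - 0.8 z) = (1 - z/z0) (since 1/z0 = 0.8):
  P(z) = (1 - 0.8 z)(1 + (-1.15) z + (-0.33) z^2)
  [check: z-coef -1.15 - (0.8) = -1.95; z^2-coef -0.33 - (0.8)(-1.15) = 0.59; z^3-coef -(0.8)(-0.33) = 0.264.]
Remaining roots from the quadratic factor 1 + (-1.15) z + (-0.33) z^2:
  Set 1 + (-1.15) z + (-0.33) z^2 = 0, i.e. a z^2 + b z + c = 0 with a = -0.33, b = -1.15, c = 1.
  Discriminant D = b^2 - 4ac = (-1.15)^2 - 4*(-0.33)*1 = 1.3225 - (-1.32) = 2.6425.
  D >= 0, so the roots are real: z = (-b +/- sqrt(D)) / (2a) = (1.15 +/- 1.625577) / (-0.66).
    z_1 = (1.15 + 1.625577) / (-0.66) = -4.2054,   |z_1| = 4.2054.
    z_2 = (1.15 - 1.625577) / (-0.66) = 0.7206,   |z_2| = 0.7206.
Moduli of all roots: 1.2500, 4.2054, 0.7206.
All moduli strictly greater than 1? No.
Verdict: Not stationary.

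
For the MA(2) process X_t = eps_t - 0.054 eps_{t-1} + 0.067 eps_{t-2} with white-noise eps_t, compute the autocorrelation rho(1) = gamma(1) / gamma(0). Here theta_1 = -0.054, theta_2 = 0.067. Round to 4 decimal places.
\rho(1) = -0.0572

For an MA(q) process with theta_0 = 1, the autocovariance is
  gamma(k) = sigma^2 * sum_{i=0..q-k} theta_i * theta_{i+k},
and rho(k) = gamma(k) / gamma(0). Sigma^2 cancels.
  numerator   = (1)*(-0.054) + (-0.054)*(0.067) = -0.057618.
  denominator = (1)^2 + (-0.054)^2 + (0.067)^2 = 1.007405.
  rho(1) = -0.057618 / 1.007405 = -0.0572.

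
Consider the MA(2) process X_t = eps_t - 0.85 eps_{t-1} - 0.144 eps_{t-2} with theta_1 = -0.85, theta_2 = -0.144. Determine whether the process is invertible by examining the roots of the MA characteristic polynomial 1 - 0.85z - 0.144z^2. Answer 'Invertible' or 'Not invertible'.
\text{Invertible}

The MA(q) characteristic polynomial is P(z) = 1 - 0.85z - 0.144z^2.
Invertibility requires all roots to lie outside the unit circle, i.e. |z| > 1 for every root.
Set 1 + (-0.85) z + (-0.144) z^2 = 0, i.e. a z^2 + b z + c = 0 with a = -0.144, b = -0.85, c = 1.
Discriminant D = b^2 - 4ac = (-0.85)^2 - 4*(-0.144)*1 = 0.7225 - (-0.576) = 1.2985.
D >= 0, so the roots are real: z = (-b +/- sqrt(D)) / (2a) = (0.85 +/- 1.139517) / (-0.288).
  z_1 = (0.85 + 1.139517) / (-0.288) = -6.908,   |z_1| = 6.908.
  z_2 = (0.85 - 1.139517) / (-0.288) = 1.0053,   |z_2| = 1.0053.
Moduli of all roots: 6.9080, 1.0053.
All moduli strictly greater than 1? Yes.
Verdict: Invertible.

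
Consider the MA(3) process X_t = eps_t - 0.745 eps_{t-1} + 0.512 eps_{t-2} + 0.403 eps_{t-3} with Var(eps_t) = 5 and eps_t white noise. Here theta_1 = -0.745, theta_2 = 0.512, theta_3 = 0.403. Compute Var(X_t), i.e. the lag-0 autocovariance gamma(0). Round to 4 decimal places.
\gamma(0) = 9.8979

For an MA(q) process X_t = eps_t + sum_i theta_i eps_{t-i} with
Var(eps_t) = sigma^2, the variance is
  gamma(0) = sigma^2 * (1 + sum_i theta_i^2).
  sum_i theta_i^2 = (-0.745)^2 + (0.512)^2 + (0.403)^2 = 0.555025 + 0.262144 + 0.162409 = 0.979578.
  gamma(0) = 5 * (1 + 0.979578) = 5 * 1.979578 = 9.89789, which rounds to 9.8979.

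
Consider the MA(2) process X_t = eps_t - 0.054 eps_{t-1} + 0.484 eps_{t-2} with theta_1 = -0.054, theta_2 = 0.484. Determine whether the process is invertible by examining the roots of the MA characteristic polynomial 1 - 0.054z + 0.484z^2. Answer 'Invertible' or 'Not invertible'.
\text{Invertible}

The MA(q) characteristic polynomial is P(z) = 1 - 0.054z + 0.484z^2.
Invertibility requires all roots to lie outside the unit circle, i.e. |z| > 1 for every root.
Set 1 + (-0.054) z + (0.484) z^2 = 0, i.e. a z^2 + b z + c = 0 with a = 0.484, b = -0.054, c = 1.
Discriminant D = b^2 - 4ac = (-0.054)^2 - 4*(0.484)*1 = 0.002916 - (1.936) = -1.933084.
D < 0, so the roots are the complex-conjugate pair z = (-b +/- i sqrt(-D)) / (2a) = 0.0558 +/- 1.4363i.
For a conjugate pair |z|^2 = z * conj(z) = (product of roots) = c/a = 1/(0.484) = 2.066116, so |z| = sqrt(2.066116) = 1.4374 for both roots.
Moduli of all roots: 1.4374, 1.4374.
All moduli strictly greater than 1? Yes.
Verdict: Invertible.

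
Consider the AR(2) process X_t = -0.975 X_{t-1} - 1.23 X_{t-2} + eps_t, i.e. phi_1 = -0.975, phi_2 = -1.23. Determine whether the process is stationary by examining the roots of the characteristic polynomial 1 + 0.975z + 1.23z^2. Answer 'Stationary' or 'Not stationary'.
\text{Not stationary}

The AR(p) characteristic polynomial is P(z) = 1 + 0.975z + 1.23z^2.
Stationarity requires all roots to lie outside the unit circle, i.e. |z| > 1 for every root.
Set 1 + (0.975) z + (1.23) z^2 = 0, i.e. a z^2 + b z + c = 0 with a = 1.23, b = 0.975, c = 1.
Discriminant D = b^2 - 4ac = (0.975)^2 - 4*(1.23)*1 = 0.950625 - (4.92) = -3.969375.
D < 0, so the roots are the complex-conjugate pair z = (-b +/- i sqrt(-D)) / (2a) = -0.3963 +/- 0.8099i.
For a conjugate pair |z|^2 = z * conj(z) = (product of roots) = c/a = 1/(1.23) = 0.813008, so |z| = sqrt(0.813008) = 0.9017 for both roots.
Moduli of all roots: 0.9017, 0.9017.
All moduli strictly greater than 1? No.
Verdict: Not stationary.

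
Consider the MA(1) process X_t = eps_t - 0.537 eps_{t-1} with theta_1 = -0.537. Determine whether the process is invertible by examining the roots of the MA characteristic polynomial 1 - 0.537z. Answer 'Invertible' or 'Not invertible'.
\text{Invertible}

The MA(q) characteristic polynomial is P(z) = 1 - 0.537z.
Invertibility requires all roots to lie outside the unit circle, i.e. |z| > 1 for every root.
This is linear in z: 1 + (-0.537) z = 0  =>  z = -1/(-0.537) = 1.862197,  |z| = 1.862197.
Moduli of all roots: 1.8622.
All moduli strictly greater than 1? Yes.
Verdict: Invertible.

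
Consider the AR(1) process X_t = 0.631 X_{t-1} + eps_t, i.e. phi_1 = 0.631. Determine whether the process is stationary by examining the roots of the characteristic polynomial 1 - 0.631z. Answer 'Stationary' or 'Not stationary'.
\text{Stationary}

The AR(p) characteristic polynomial is P(z) = 1 - 0.631z.
Stationarity requires all roots to lie outside the unit circle, i.e. |z| > 1 for every root.
This is linear in z: 1 + (-0.631) z = 0  =>  z = -1/(-0.631) = 1.584786,  |z| = 1.584786.
Moduli of all roots: 1.5848.
All moduli strictly greater than 1? Yes.
Verdict: Stationary.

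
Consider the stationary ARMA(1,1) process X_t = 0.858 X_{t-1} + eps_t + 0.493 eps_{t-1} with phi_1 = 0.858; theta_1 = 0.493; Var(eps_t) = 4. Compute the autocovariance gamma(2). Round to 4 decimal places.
\gamma(2) = 25.0076

Multiply the model equation by X_{t-k} and take expectations. With theta_0 = psi_0 = 1 and psi_j the MA(infinity) weights, this gives
  gamma(k) - sum_i phi_i gamma(k-i) = c_k,
  c_k = sigma^2 * sum_{j=k..q} theta_j psi_{j-k}   (c_k = 0 for k > q),
using gamma(-m) = gamma(m).
psi-weights needed (psi_j = theta_j + sum_i phi_i psi_{j-i}):
  psi_1 = theta_1 + phi_1 = 0.493 + (0.858) = 1.351
Right-hand sides:
  c_0 = sigma^2 (1 + theta_1 psi_1) = 4 * (1 + (0.493)(1.351)) = 4 * 1.666043 = 6.664172
  c_1 = sigma^2 theta_1 = 4 * (0.493) = 1.972
  c_2 = 0
Equations for k = 0 and k = 1 (AR order 1):
  gamma(0) = phi_1 gamma(1) + c_0
  gamma(1) = phi_1 gamma(0) + c_1
Substituting the second into the first: gamma(0) (1 - phi_1^2) = c_0 + phi_1 c_1, so
  gamma(0) = (c_0 + phi_1 c_1) / (1 - phi_1^2) = (6.664172 + (0.858)(1.972)) / (1 - (0.858)^2) = 8.356148 / 0.263836 = 31.671751.
  gamma(1) = phi_1 gamma(0) + c_1 = (0.858)(31.671751) + (1.972) = 29.146362.
For k = 2 (> q): gamma(2) = phi_1 gamma(1) = (0.858)(29.146362) = 25.007579.
Therefore gamma(2) = 25.0076 (to 4 decimal places).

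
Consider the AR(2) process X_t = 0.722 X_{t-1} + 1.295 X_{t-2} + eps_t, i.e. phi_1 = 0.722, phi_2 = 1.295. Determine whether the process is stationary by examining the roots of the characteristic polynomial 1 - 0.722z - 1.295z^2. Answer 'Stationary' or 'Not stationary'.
\text{Not stationary}

The AR(p) characteristic polynomial is P(z) = 1 - 0.722z - 1.295z^2.
Stationarity requires all roots to lie outside the unit circle, i.e. |z| > 1 for every root.
Set 1 + (-0.722) z + (-1.295) z^2 = 0, i.e. a z^2 + b z + c = 0 with a = -1.295, b = -0.722, c = 1.
Discriminant D = b^2 - 4ac = (-0.722)^2 - 4*(-1.295)*1 = 0.521284 - (-5.18) = 5.701284.
D >= 0, so the roots are real: z = (-b +/- sqrt(D)) / (2a) = (0.722 +/- 2.387736) / (-2.59).
  z_1 = (0.722 + 2.387736) / (-2.59) = -1.2007,   |z_1| = 1.2007.
  z_2 = (0.722 - 2.387736) / (-2.59) = 0.6431,   |z_2| = 0.6431.
Moduli of all roots: 1.2007, 0.6431.
All moduli strictly greater than 1? No.
Verdict: Not stationary.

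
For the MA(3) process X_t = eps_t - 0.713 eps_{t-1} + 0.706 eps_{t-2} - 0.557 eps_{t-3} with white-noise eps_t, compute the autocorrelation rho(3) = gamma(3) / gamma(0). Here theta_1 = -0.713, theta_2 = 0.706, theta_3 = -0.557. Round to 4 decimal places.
\rho(3) = -0.2404

For an MA(q) process with theta_0 = 1, the autocovariance is
  gamma(k) = sigma^2 * sum_{i=0..q-k} theta_i * theta_{i+k},
and rho(k) = gamma(k) / gamma(0). Sigma^2 cancels.
  numerator   = (1)*(-0.557) = -0.557.
  denominator = (1)^2 + (-0.713)^2 + (0.706)^2 + (-0.557)^2 = 2.317054.
  rho(3) = -0.557 / 2.317054 = -0.2404.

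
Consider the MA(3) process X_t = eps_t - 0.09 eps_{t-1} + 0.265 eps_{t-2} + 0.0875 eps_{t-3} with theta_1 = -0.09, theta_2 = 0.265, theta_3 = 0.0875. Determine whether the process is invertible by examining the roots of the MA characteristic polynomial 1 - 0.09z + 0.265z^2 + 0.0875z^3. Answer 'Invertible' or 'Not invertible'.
\text{Invertible}

The MA(q) characteristic polynomial is P(z) = 1 - 0.09z + 0.265z^2 + 0.0875z^3.
Invertibility requires all roots to lie outside the unit circle, i.e. |z| > 1 for every root.
Degree 3: look for a simple real root z0 first, then factor out (1 - z/z0) and solve the remaining quadratic.
Testing z0 = -4: P(-4) = 1 + (-0.09)(-4) + (0.265)(-4)^2 + (0.0875)(-4)^3
  = 1 + (0.36) + (4.24) + (-5.6) = 0.  So z_0 = -4 is a root, |z_0| = 4.
Divide out the factor (1 + 0.25 z) = (1 - z/z0) (since 1/z0 = -0.25):
  P(z) = (1 + 0.25 z)(1 + (-0.34) z + (0.35) z^2)
  [check: z-coef -0.34 - (-0.25) = -0.09; z^2-coef 0.35 - (-0.25)(-0.34) = 0.265; z^3-coef -(-0.25)(0.35) = 0.0875.]
Remaining roots from the quadratic factor 1 + (-0.34) z + (0.35) z^2:
  Set 1 + (-0.34) z + (0.35) z^2 = 0, i.e. a z^2 + b z + c = 0 with a = 0.35, b = -0.34, c = 1.
  Discriminant D = b^2 - 4ac = (-0.34)^2 - 4*(0.35)*1 = 0.1156 - (1.4) = -1.2844.
  D < 0, so the roots are the complex-conjugate pair z = (-b +/- i sqrt(-D)) / (2a) = 0.4857 +/- 1.619i.
  For a conjugate pair |z|^2 = z * conj(z) = (product of roots) = c/a = 1/(0.35) = 2.857143, so |z| = sqrt(2.857143) = 1.6903 for both roots.
Moduli of all roots: 4.0000, 1.6903, 1.6903.
All moduli strictly greater than 1? Yes.
Verdict: Invertible.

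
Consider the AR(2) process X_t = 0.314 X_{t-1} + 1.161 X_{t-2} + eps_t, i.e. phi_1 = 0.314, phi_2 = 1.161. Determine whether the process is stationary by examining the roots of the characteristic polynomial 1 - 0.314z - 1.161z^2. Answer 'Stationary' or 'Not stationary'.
\text{Not stationary}

The AR(p) characteristic polynomial is P(z) = 1 - 0.314z - 1.161z^2.
Stationarity requires all roots to lie outside the unit circle, i.e. |z| > 1 for every root.
Set 1 + (-0.314) z + (-1.161) z^2 = 0, i.e. a z^2 + b z + c = 0 with a = -1.161, b = -0.314, c = 1.
Discriminant D = b^2 - 4ac = (-0.314)^2 - 4*(-1.161)*1 = 0.098596 - (-4.644) = 4.742596.
D >= 0, so the roots are real: z = (-b +/- sqrt(D)) / (2a) = (0.314 +/- 2.17775) / (-2.322).
  z_1 = (0.314 + 2.17775) / (-2.322) = -1.0731,   |z_1| = 1.0731.
  z_2 = (0.314 - 2.17775) / (-2.322) = 0.8026,   |z_2| = 0.8026.
Moduli of all roots: 1.0731, 0.8026.
All moduli strictly greater than 1? No.
Verdict: Not stationary.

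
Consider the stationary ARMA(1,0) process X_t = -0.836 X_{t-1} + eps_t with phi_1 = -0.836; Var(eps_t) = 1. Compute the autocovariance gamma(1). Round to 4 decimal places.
\gamma(1) = -2.7764

Multiply the model equation by X_{t-k} and take expectations. With theta_0 = psi_0 = 1 and psi_j the MA(infinity) weights, this gives
  gamma(k) - sum_i phi_i gamma(k-i) = c_k,
  c_k = sigma^2 * sum_{j=k..q} theta_j psi_{j-k}   (c_k = 0 for k > q),
using gamma(-m) = gamma(m).
Pure AR (q = 0): c_0 = sigma^2 = 1, c_k = 0 for k >= 1.
Equations for k = 0 and k = 1 (AR order 1):
  gamma(0) = phi_1 gamma(1) + c_0
  gamma(1) = phi_1 gamma(0) + c_1
Substituting the second into the first: gamma(0) (1 - phi_1^2) = c_0 + phi_1 c_1, so
  gamma(0) = c_0 / (1 - phi_1^2) = 1 / (1 - (-0.836)^2) = 1 / 0.301104 = 3.321112.
  gamma(1) = phi_1 gamma(0) = (-0.836)(3.321112) = -2.776449.
Therefore gamma(1) = -2.7764 (to 4 decimal places).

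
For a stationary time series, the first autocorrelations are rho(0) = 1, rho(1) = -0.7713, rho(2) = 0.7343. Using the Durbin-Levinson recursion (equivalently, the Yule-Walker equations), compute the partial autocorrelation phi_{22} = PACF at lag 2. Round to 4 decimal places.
\phi_{22} = 0.3441

The PACF at lag k is phi_{kk}, the last component of the solution
to the Yule-Walker system G_k phi = r_k where
  (G_k)_{ij} = rho(|i - j|), (r_k)_i = rho(i), i,j = 1..k.
Equivalently, Durbin-Levinson gives phi_{kk} iteratively:
  phi_{11} = rho(1)
  phi_{kk} = [rho(k) - sum_{j=1..k-1} phi_{k-1,j} rho(k-j)]
            / [1 - sum_{j=1..k-1} phi_{k-1,j} rho(j)],
  phi_{k,j} = phi_{k-1,j} - phi_{kk} phi_{k-1,k-j},  j = 1..k-1.
Step k = 1:
  phi_11 = rho(1) = -0.7713.
Step k = 2:
  phi_22 = [rho(2) - phi_11 rho(1)] / [1 - phi_11 rho(1)] = [0.7343 - (-0.7713)(-0.7713)] / [1 - (-0.7713)(-0.7713)]
         = 0.13939631 / 0.40509631 = 0.3441.
Therefore phi_{22} = 0.3441.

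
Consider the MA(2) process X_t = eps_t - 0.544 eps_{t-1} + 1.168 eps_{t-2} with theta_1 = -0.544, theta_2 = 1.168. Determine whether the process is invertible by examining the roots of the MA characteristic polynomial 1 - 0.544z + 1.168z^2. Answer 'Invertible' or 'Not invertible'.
\text{Not invertible}

The MA(q) characteristic polynomial is P(z) = 1 - 0.544z + 1.168z^2.
Invertibility requires all roots to lie outside the unit circle, i.e. |z| > 1 for every root.
Set 1 + (-0.544) z + (1.168) z^2 = 0, i.e. a z^2 + b z + c = 0 with a = 1.168, b = -0.544, c = 1.
Discriminant D = b^2 - 4ac = (-0.544)^2 - 4*(1.168)*1 = 0.295936 - (4.672) = -4.376064.
D < 0, so the roots are the complex-conjugate pair z = (-b +/- i sqrt(-D)) / (2a) = 0.2329 +/- 0.8955i.
For a conjugate pair |z|^2 = z * conj(z) = (product of roots) = c/a = 1/(1.168) = 0.856164, so |z| = sqrt(0.856164) = 0.9253 for both roots.
Moduli of all roots: 0.9253, 0.9253.
All moduli strictly greater than 1? No.
Verdict: Not invertible.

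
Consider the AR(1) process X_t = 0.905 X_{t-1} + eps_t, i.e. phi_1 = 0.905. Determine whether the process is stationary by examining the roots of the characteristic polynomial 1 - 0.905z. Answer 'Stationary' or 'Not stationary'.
\text{Stationary}

The AR(p) characteristic polynomial is P(z) = 1 - 0.905z.
Stationarity requires all roots to lie outside the unit circle, i.e. |z| > 1 for every root.
This is linear in z: 1 + (-0.905) z = 0  =>  z = -1/(-0.905) = 1.104972,  |z| = 1.104972.
Moduli of all roots: 1.1050.
All moduli strictly greater than 1? Yes.
Verdict: Stationary.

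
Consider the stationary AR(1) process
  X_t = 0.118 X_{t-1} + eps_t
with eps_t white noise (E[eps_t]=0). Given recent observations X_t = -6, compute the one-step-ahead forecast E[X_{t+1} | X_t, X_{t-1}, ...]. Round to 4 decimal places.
E[X_{t+1} \mid \mathcal F_t] = -0.7080

For an AR(p) model X_t = c + sum_i phi_i X_{t-i} + eps_t, the
one-step-ahead conditional mean is
  E[X_{t+1} | X_t, ...] = c + sum_i phi_i X_{t+1-i}.
Substitute known values:
  E[X_{t+1} | ...] = (0.118) * (-6)
                   = -0.7080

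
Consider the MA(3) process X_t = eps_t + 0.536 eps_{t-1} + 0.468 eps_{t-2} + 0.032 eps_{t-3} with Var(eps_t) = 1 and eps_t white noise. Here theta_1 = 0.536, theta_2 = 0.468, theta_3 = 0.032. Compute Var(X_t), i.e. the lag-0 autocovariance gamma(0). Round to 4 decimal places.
\gamma(0) = 1.5073

For an MA(q) process X_t = eps_t + sum_i theta_i eps_{t-i} with
Var(eps_t) = sigma^2, the variance is
  gamma(0) = sigma^2 * (1 + sum_i theta_i^2).
  sum_i theta_i^2 = (0.536)^2 + (0.468)^2 + (0.032)^2 = 0.287296 + 0.219024 + 0.001024 = 0.507344.
  gamma(0) = 1 * (1 + 0.507344) = 1 * 1.507344 = 1.507344, which rounds to 1.5073.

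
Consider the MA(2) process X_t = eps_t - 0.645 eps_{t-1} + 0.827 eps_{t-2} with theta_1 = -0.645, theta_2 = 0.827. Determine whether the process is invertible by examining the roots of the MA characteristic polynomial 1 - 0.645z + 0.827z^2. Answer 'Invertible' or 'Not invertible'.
\text{Invertible}

The MA(q) characteristic polynomial is P(z) = 1 - 0.645z + 0.827z^2.
Invertibility requires all roots to lie outside the unit circle, i.e. |z| > 1 for every root.
Set 1 + (-0.645) z + (0.827) z^2 = 0, i.e. a z^2 + b z + c = 0 with a = 0.827, b = -0.645, c = 1.
Discriminant D = b^2 - 4ac = (-0.645)^2 - 4*(0.827)*1 = 0.416025 - (3.308) = -2.891975.
D < 0, so the roots are the complex-conjugate pair z = (-b +/- i sqrt(-D)) / (2a) = 0.39 +/- 1.0282i.
For a conjugate pair |z|^2 = z * conj(z) = (product of roots) = c/a = 1/(0.827) = 1.20919, so |z| = sqrt(1.20919) = 1.0996 for both roots.
Moduli of all roots: 1.0996, 1.0996.
All moduli strictly greater than 1? Yes.
Verdict: Invertible.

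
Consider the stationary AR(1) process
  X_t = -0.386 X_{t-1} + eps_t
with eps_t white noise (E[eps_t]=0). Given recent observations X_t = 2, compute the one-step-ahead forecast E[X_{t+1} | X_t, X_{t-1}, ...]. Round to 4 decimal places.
E[X_{t+1} \mid \mathcal F_t] = -0.7720

For an AR(p) model X_t = c + sum_i phi_i X_{t-i} + eps_t, the
one-step-ahead conditional mean is
  E[X_{t+1} | X_t, ...] = c + sum_i phi_i X_{t+1-i}.
Substitute known values:
  E[X_{t+1} | ...] = (-0.386) * (2)
                   = -0.7720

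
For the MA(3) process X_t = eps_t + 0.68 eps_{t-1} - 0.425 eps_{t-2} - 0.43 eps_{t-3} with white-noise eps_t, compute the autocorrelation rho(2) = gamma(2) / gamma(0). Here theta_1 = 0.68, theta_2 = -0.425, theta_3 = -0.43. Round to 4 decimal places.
\rho(2) = -0.3925

For an MA(q) process with theta_0 = 1, the autocovariance is
  gamma(k) = sigma^2 * sum_{i=0..q-k} theta_i * theta_{i+k},
and rho(k) = gamma(k) / gamma(0). Sigma^2 cancels.
  numerator   = (1)*(-0.425) + (0.68)*(-0.43) = -0.7174.
  denominator = (1)^2 + (0.68)^2 + (-0.425)^2 + (-0.43)^2 = 1.827925.
  rho(2) = -0.7174 / 1.827925 = -0.3925.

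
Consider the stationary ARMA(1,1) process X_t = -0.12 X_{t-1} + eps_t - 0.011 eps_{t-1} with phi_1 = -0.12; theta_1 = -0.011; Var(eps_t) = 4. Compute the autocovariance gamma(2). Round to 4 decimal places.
\gamma(2) = 0.0639

Multiply the model equation by X_{t-k} and take expectations. With theta_0 = psi_0 = 1 and psi_j the MA(infinity) weights, this gives
  gamma(k) - sum_i phi_i gamma(k-i) = c_k,
  c_k = sigma^2 * sum_{j=k..q} theta_j psi_{j-k}   (c_k = 0 for k > q),
using gamma(-m) = gamma(m).
psi-weights needed (psi_j = theta_j + sum_i phi_i psi_{j-i}):
  psi_1 = theta_1 + phi_1 = -0.011 + (-0.12) = -0.131
Right-hand sides:
  c_0 = sigma^2 (1 + theta_1 psi_1) = 4 * (1 + (-0.011)(-0.131)) = 4 * 1.001441 = 4.005764
  c_1 = sigma^2 theta_1 = 4 * (-0.011) = -0.044
  c_2 = 0
Equations for k = 0 and k = 1 (AR order 1):
  gamma(0) = phi_1 gamma(1) + c_0
  gamma(1) = phi_1 gamma(0) + c_1
Substituting the second into the first: gamma(0) (1 - phi_1^2) = c_0 + phi_1 c_1, so
  gamma(0) = (c_0 + phi_1 c_1) / (1 - phi_1^2) = (4.005764 + (-0.12)(-0.044)) / (1 - (-0.12)^2) = 4.011044 / 0.9856 = 4.069647.
  gamma(1) = phi_1 gamma(0) + c_1 = (-0.12)(4.069647) + (-0.044) = -0.532358.
For k = 2 (> q): gamma(2) = phi_1 gamma(1) = (-0.12)(-0.532358) = 0.063883.
Therefore gamma(2) = 0.0639 (to 4 decimal places).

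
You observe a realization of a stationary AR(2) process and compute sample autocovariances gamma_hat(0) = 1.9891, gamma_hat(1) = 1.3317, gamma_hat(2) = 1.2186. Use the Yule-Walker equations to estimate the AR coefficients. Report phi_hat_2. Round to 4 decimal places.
\hat\phi_{2} = 0.2980

The Yule-Walker equations for an AR(p) process read, in matrix form,
  Gamma_p phi = r_p,   with   (Gamma_p)_{ij} = gamma(|i - j|),
                       (r_p)_i = gamma(i),   i,j = 1..p.
Substitute the sample gammas (Toeplitz matrix and right-hand side of size 2):
  Gamma_p = [[1.9891, 1.3317], [1.3317, 1.9891]]
  r_p     = [1.3317, 1.2186]
Written out:
  1.9891 phi_1 + 1.3317 phi_2 = 1.3317
  1.3317 phi_1 + 1.9891 phi_2 = 1.2186
Solve by Cramer's rule:
  det = gamma(0)^2 - gamma(1)^2 = (1.9891)^2 - (1.3317)^2 = 3.95651881 - 1.77342489 = 2.18309392
  phi_hat_1 = [gamma(1) gamma(0) - gamma(1) gamma(2)] / det = [(1.3317)(1.9891) - (1.3317)(1.2186)] / 2.18309392 = 1.02607485 / 2.18309392 = 0.47
  phi_hat_2 = [gamma(0) gamma(2) - gamma(1)^2] / det = [(1.9891)(1.2186) - (1.3317)^2] / 2.18309392 = 0.65049237 / 2.18309392 = 0.298
So phi_hat = [0.4700, 0.2980].
Therefore phi_hat_2 = 0.2980.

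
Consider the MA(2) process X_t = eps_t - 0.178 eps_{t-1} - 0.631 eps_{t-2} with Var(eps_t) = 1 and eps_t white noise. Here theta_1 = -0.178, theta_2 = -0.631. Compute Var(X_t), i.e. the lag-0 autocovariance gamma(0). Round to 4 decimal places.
\gamma(0) = 1.4298

For an MA(q) process X_t = eps_t + sum_i theta_i eps_{t-i} with
Var(eps_t) = sigma^2, the variance is
  gamma(0) = sigma^2 * (1 + sum_i theta_i^2).
  sum_i theta_i^2 = (-0.178)^2 + (-0.631)^2 = 0.031684 + 0.398161 = 0.429845.
  gamma(0) = 1 * (1 + 0.429845) = 1 * 1.429845 = 1.429845, which rounds to 1.4298.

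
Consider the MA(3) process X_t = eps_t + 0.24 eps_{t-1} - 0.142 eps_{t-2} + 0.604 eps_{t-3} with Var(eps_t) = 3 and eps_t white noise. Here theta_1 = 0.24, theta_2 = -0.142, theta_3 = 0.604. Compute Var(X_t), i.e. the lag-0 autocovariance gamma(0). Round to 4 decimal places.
\gamma(0) = 4.3277

For an MA(q) process X_t = eps_t + sum_i theta_i eps_{t-i} with
Var(eps_t) = sigma^2, the variance is
  gamma(0) = sigma^2 * (1 + sum_i theta_i^2).
  sum_i theta_i^2 = (0.24)^2 + (-0.142)^2 + (0.604)^2 = 0.0576 + 0.020164 + 0.364816 = 0.44258.
  gamma(0) = 3 * (1 + 0.44258) = 3 * 1.44258 = 4.32774, which rounds to 4.3277.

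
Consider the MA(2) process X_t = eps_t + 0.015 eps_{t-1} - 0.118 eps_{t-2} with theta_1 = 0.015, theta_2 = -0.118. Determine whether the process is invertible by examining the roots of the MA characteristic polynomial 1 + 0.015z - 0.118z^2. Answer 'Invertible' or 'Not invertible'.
\text{Invertible}

The MA(q) characteristic polynomial is P(z) = 1 + 0.015z - 0.118z^2.
Invertibility requires all roots to lie outside the unit circle, i.e. |z| > 1 for every root.
Set 1 + (0.015) z + (-0.118) z^2 = 0, i.e. a z^2 + b z + c = 0 with a = -0.118, b = 0.015, c = 1.
Discriminant D = b^2 - 4ac = (0.015)^2 - 4*(-0.118)*1 = 0.000225 - (-0.472) = 0.472225.
D >= 0, so the roots are real: z = (-b +/- sqrt(D)) / (2a) = (-0.015 +/- 0.687186) / (-0.236).
  z_1 = (-0.015 + 0.687186) / (-0.236) = -2.8482,   |z_1| = 2.8482.
  z_2 = (-0.015 - 0.687186) / (-0.236) = 2.9754,   |z_2| = 2.9754.
Moduli of all roots: 2.8482, 2.9754.
All moduli strictly greater than 1? Yes.
Verdict: Invertible.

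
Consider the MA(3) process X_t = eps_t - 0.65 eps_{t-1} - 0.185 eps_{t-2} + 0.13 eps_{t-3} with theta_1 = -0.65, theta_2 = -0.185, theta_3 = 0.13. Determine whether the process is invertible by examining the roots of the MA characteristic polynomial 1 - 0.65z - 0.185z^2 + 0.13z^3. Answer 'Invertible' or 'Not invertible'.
\text{Invertible}

The MA(q) characteristic polynomial is P(z) = 1 - 0.65z - 0.185z^2 + 0.13z^3.
Invertibility requires all roots to lie outside the unit circle, i.e. |z| > 1 for every root.
Degree 3: look for a simple real root z0 first, then factor out (1 - z/z0) and solve the remaining quadratic.
Testing z0 = 2: P(2) = 1 + (-0.65)(2) + (-0.185)(2)^2 + (0.13)(2)^3
  = 1 + (-1.3) + (-0.74) + (1.04) = 0.  So z_0 = 2 is a root, |z_0| = 2.
Divide out the factor (1 - 0.5 z) = (1 - z/z0) (since 1/z0 = 0.5):
  P(z) = (1 - 0.5 z)(1 + (-0.15) z + (-0.26) z^2)
  [check: z-coef -0.15 - (0.5) = -0.65; z^2-coef -0.26 - (0.5)(-0.15) = -0.185; z^3-coef -(0.5)(-0.26) = 0.13.]
Remaining roots from the quadratic factor 1 + (-0.15) z + (-0.26) z^2:
  Set 1 + (-0.15) z + (-0.26) z^2 = 0, i.e. a z^2 + b z + c = 0 with a = -0.26, b = -0.15, c = 1.
  Discriminant D = b^2 - 4ac = (-0.15)^2 - 4*(-0.26)*1 = 0.0225 - (-1.04) = 1.0625.
  D >= 0, so the roots are real: z = (-b +/- sqrt(D)) / (2a) = (0.15 +/- 1.030776) / (-0.52).
    z_1 = (0.15 + 1.030776) / (-0.52) = -2.2707,   |z_1| = 2.2707.
    z_2 = (0.15 - 1.030776) / (-0.52) = 1.6938,   |z_2| = 1.6938.
Moduli of all roots: 2.0000, 2.2707, 1.6938.
All moduli strictly greater than 1? Yes.
Verdict: Invertible.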